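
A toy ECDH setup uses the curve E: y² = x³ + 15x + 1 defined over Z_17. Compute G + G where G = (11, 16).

tangent at (11, 16): λ = (3·11² + 15)/(2·16) ≡ 4/15. 15⁻¹ ≡ 8 (mod 17), so λ ≡ 4·8 ≡ 15.
  x = λ² - 11 - 11 = 225 - 22 ≡ 16; y = λ·(11 - 16) - 16 ≡ 11. → (16, 11)

(16, 11)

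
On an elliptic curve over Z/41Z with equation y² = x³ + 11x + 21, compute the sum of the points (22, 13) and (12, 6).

(12, 35)

(22, 13) + (12, 6). λ = (6 - 13)/(12 - 22) ≡ 34/31 mod 41. 31⁻¹ ≡ 4 (mod 41), so λ ≡ 13.
  x = λ² - 22 - 12 = 169 - 34 ≡ 12; y = λ·(22 - 12) - 13 ≡ 35. → (12, 35)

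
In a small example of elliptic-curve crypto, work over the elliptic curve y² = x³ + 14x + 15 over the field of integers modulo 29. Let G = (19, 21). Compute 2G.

tangent at (19, 21): λ = (3·19² + 14)/(2·21) ≡ 24/13. 13⁻¹ ≡ 9 (mod 29) since 13·9 = 117 ≡ 1, so λ ≡ 24·9 ≡ 13.
  x = λ² - 19 - 19 = 169 - 38 ≡ 15; y = λ·(19 - 15) - 21 ≡ 2. → (15, 2)

(15, 2)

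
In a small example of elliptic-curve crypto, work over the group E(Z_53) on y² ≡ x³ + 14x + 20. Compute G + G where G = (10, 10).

tangent at (10, 10): λ = (3·10² + 14)/(2·10) ≡ 49/20. 20⁻¹ ≡ 8 (mod 53) since 20·8 = 160 ≡ 1, so λ ≡ 49·8 ≡ 21.
  x = λ² - 10 - 10 = 441 - 20 ≡ 50; y = λ·(10 - 50) - 10 ≡ 51. → (50, 51)

(50, 51)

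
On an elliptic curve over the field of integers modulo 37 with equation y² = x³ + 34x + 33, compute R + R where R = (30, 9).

(4, 14)

tangent at (30, 9): λ = (3·30² + 34)/(2·9) ≡ 33/18. 18⁻¹ ≡ 35 (mod 37), so λ ≡ 33·35 ≡ 8.
  x = λ² - 30 - 30 = 64 - 60 ≡ 4; y = λ·(30 - 4) - 9 ≡ 14. → (4, 14)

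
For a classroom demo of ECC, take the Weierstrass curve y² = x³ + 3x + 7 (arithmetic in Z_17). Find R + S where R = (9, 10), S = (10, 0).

(13, 13)

(9, 10) + (10, 0). λ = (0 - 10)/(10 - 9) ≡ 7/1 mod 17. 1⁻¹ ≡ 1 (mod 17), so λ ≡ 7.
  x = λ² - 9 - 10 = 49 - 19 ≡ 13; y = λ·(9 - 13) - 10 ≡ 13. → (13, 13)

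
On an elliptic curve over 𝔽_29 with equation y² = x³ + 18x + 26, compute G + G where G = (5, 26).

tangent at (5, 26): λ = (3·5² + 18)/(2·26) ≡ 6/23. 23⁻¹ ≡ 24 (mod 29), so λ ≡ 6·24 ≡ 28.
  x = λ² - 5 - 5 = 784 - 10 ≡ 20; y = λ·(5 - 20) - 26 ≡ 18. → (20, 18)

(20, 18)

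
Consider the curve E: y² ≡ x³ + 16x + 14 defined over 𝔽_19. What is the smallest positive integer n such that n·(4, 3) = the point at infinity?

2P: tangent at (4, 3): λ = (3·4² + 16)/(2·3) ≡ 7/6. 6⁻¹ ≡ 16 (mod 19), so λ ≡ 7·16 ≡ 17.
  x = λ² - 4 - 4 = 289 - 8 ≡ 15; y = λ·(4 - 15) - 3 ≡ 0. → (15, 0)
3P: (15, 0) + (4, 3). λ = (3 - 0)/(4 - 15) ≡ 3/8 mod 19. 8⁻¹ ≡ 12 (mod 19) since 8·12 = 96 ≡ 1, so λ ≡ 17.
  x = λ² - 15 - 4 = 289 - 19 ≡ 4; y = λ·(15 - 4) - 0 ≡ 16. → (4, 16)
4P: (4, 16) + (4, 3): same x and y₁ ≡ -y₂, so the sum is the point at infinity.
4P = the point at infinity, so the order is 4.

4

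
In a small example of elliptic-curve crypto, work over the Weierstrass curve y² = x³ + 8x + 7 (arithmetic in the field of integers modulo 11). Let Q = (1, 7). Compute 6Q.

Repeated addition: build up to 6Q.
2Q: tangent at (1, 7): λ = (3·1² + 8)/(2·7) ≡ 0/3. 3⁻¹ ≡ 4 (mod 11), so λ ≡ 0·4 ≡ 0.
  x = λ² - 1 - 1 = 0 - 2 ≡ 9; y = λ·(1 - 9) - 7 ≡ 4. → (9, 4)
3Q: (9, 4) + (1, 7). λ = (7 - 4)/(1 - 9) ≡ 3/3 mod 11. 3⁻¹ ≡ 4 (mod 11), so λ ≡ 1.
  x = λ² - 9 - 1 = 1 - 10 ≡ 2; y = λ·(9 - 2) - 4 ≡ 3. → (2, 3)
4Q: (2, 3) + (1, 7). λ = (7 - 3)/(1 - 2) ≡ 4/10 mod 11. 10⁻¹ ≡ 10 (mod 11), so λ ≡ 7.
  x = λ² - 2 - 1 = 49 - 3 ≡ 2; y = λ·(2 - 2) - 3 ≡ 8. → (2, 8)
5Q: (2, 8) + (1, 7). λ = (7 - 8)/(1 - 2) ≡ 10/10 mod 11. 10⁻¹ ≡ 10 (mod 11), so λ ≡ 1.
  x = λ² - 2 - 1 = 1 - 3 ≡ 9; y = λ·(2 - 9) - 8 ≡ 7. → (9, 7)
6Q: (9, 7) + (1, 7). λ = (7 - 7)/(1 - 9) ≡ 0/3 mod 11. 3⁻¹ ≡ 4 (mod 11) since 3·4 = 12 ≡ 1, so λ ≡ 0.
  x = λ² - 9 - 1 = 0 - 10 ≡ 1; y = λ·(9 - 1) - 7 ≡ 4. → (1, 4)

(1, 4)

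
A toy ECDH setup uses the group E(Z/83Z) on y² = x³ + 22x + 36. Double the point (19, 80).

(73, 71)

tangent at (19, 80): λ = (3·19² + 22)/(2·80) ≡ 26/77. 77⁻¹ ≡ 69 (mod 83), so λ ≡ 26·69 ≡ 51.
  x = λ² - 19 - 19 = 2601 - 38 ≡ 73; y = λ·(19 - 73) - 80 ≡ 71. → (73, 71)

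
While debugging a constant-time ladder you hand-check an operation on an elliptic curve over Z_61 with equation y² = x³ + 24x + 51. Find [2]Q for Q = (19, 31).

tangent at (19, 31): λ = (3·19² + 24)/(2·31) ≡ 9/1. 1⁻¹ ≡ 1 (mod 61), so λ ≡ 9·1 ≡ 9.
  x = λ² - 19 - 19 = 81 - 38 ≡ 43; y = λ·(19 - 43) - 31 ≡ 58. → (43, 58)

(43, 58)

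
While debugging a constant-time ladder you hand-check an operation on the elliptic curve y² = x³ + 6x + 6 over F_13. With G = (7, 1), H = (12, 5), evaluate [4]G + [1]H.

(3, 5)

First 4G:
Double-and-add on 4 = (100)₂. Start with G = (7, 1) for the leading 1-bit.
double: tangent at (7, 1): λ = (3·7² + 6)/(2·1) ≡ 10/2. 2⁻¹ ≡ 7 (mod 13), so λ ≡ 10·7 ≡ 5.
  x = λ² - 7 - 7 = 25 - 14 ≡ 11; y = λ·(7 - 11) - 1 ≡ 5. → (11, 5)
double: tangent at (11, 5): λ = (3·11² + 6)/(2·5) ≡ 5/10. 10⁻¹ ≡ 4 (mod 13) since 10·4 = 40 ≡ 1, so λ ≡ 5·4 ≡ 7.
  x = λ² - 11 - 11 = 49 - 22 ≡ 1; y = λ·(11 - 1) - 5 ≡ 0. → (1, 0)
4G = (1, 0).
Finally 4G + H:
(1, 0) + (12, 5). λ = (5 - 0)/(12 - 1) ≡ 5/11 mod 13. 11⁻¹ ≡ 6 (mod 13) since 11·6 = 66 ≡ 1, so λ ≡ 4.
  x = λ² - 1 - 12 = 16 - 13 ≡ 3; y = λ·(1 - 3) - 0 ≡ 5. → (3, 5)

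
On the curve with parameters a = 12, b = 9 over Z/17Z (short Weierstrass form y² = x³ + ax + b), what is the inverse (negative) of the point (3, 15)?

(3, 2)

-(3, 15) = (3, -15 mod 17) = (3, 2).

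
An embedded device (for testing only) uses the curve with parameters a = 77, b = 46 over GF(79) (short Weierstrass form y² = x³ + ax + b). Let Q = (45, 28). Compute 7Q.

Double-and-add on 7 = (111)₂. Start with Q = (45, 28) for the leading 1-bit.
double: tangent at (45, 28): λ = (3·45² + 77)/(2·28) ≡ 69/56. 56⁻¹ ≡ 24 (mod 79), so λ ≡ 69·24 ≡ 76.
  x = λ² - 45 - 45 = 5776 - 90 ≡ 77; y = λ·(45 - 77) - 28 ≡ 68. → (77, 68)
add Q: (77, 68) + (45, 28). λ = (28 - 68)/(45 - 77) ≡ 39/47 mod 79. 47⁻¹ ≡ 37 (mod 79), so λ ≡ 21.
  x = λ² - 77 - 45 = 441 - 122 ≡ 3; y = λ·(77 - 3) - 68 ≡ 64. → (3, 64)
double: tangent at (3, 64): λ = (3·3² + 77)/(2·64) ≡ 25/49. 49⁻¹ ≡ 50 (mod 79), so λ ≡ 25·50 ≡ 65.
  x = λ² - 3 - 3 = 4225 - 6 ≡ 32; y = λ·(3 - 32) - 64 ≡ 26. → (32, 26)
add Q: (32, 26) + (45, 28). λ = (28 - 26)/(45 - 32) ≡ 2/13 mod 79. 13⁻¹ ≡ 73 (mod 79), so λ ≡ 67.
  x = λ² - 32 - 45 = 4489 - 77 ≡ 67; y = λ·(32 - 67) - 26 ≡ 78. → (67, 78)

(67, 78)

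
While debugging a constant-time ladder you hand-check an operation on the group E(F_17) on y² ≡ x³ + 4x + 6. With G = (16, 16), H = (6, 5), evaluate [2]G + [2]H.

First 2G:
Repeated addition: build up to 2G.
2G: tangent at (16, 16): λ = (3·16² + 4)/(2·16) ≡ 7/15. 15⁻¹ ≡ 8 (mod 17), so λ ≡ 7·8 ≡ 5.
  x = λ² - 16 - 16 = 25 - 32 ≡ 10; y = λ·(16 - 10) - 16 ≡ 14. → (10, 14)
2G = (10, 14).
Next 2H:
Repeated addition: build up to 2H.
2H: tangent at (6, 5): λ = (3·6² + 4)/(2·5) ≡ 10/10. 10⁻¹ ≡ 12 (mod 17), so λ ≡ 10·12 ≡ 1.
  x = λ² - 6 - 6 = 1 - 12 ≡ 6; y = λ·(6 - 6) - 5 ≡ 12. → (6, 12)
2H = (6, 12).
Finally 2G + 2H:
(10, 14) + (6, 12). λ = (12 - 14)/(6 - 10) ≡ 15/13 mod 17. 13⁻¹ ≡ 4 (mod 17), so λ ≡ 9.
  x = λ² - 10 - 6 = 81 - 16 ≡ 14; y = λ·(10 - 14) - 14 ≡ 1. → (14, 1)

(14, 1)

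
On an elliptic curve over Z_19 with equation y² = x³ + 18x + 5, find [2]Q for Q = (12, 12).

(1, 9)

tangent at (12, 12): λ = (3·12² + 18)/(2·12) ≡ 13/5. 5⁻¹ ≡ 4 (mod 19) since 5·4 = 20 ≡ 1, so λ ≡ 13·4 ≡ 14.
  x = λ² - 12 - 12 = 196 - 24 ≡ 1; y = λ·(12 - 1) - 12 ≡ 9. → (1, 9)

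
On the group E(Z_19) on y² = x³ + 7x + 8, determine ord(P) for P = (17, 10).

12

2P: tangent at (17, 10): λ = (3·17² + 7)/(2·10) ≡ 0/1. 1⁻¹ ≡ 1 (mod 19), so λ ≡ 0·1 ≡ 0.
  x = λ² - 17 - 17 = 0 - 34 ≡ 4; y = λ·(17 - 4) - 10 ≡ 9. → (4, 9)
3P: (4, 9) + (17, 10). λ = (10 - 9)/(17 - 4) ≡ 1/13 mod 19. 13⁻¹ ≡ 3 (mod 19) since 13·3 = 39 ≡ 1, so λ ≡ 3.
  x = λ² - 4 - 17 = 9 - 21 ≡ 7; y = λ·(4 - 7) - 9 ≡ 1. → (7, 1)
4P: (7, 1) + (17, 10). λ = (10 - 1)/(17 - 7) ≡ 9/10 mod 19. 10⁻¹ ≡ 2 (mod 19) since 10·2 = 20 ≡ 1, so λ ≡ 18.
  x = λ² - 7 - 17 = 324 - 24 ≡ 15; y = λ·(7 - 15) - 1 ≡ 7. → (15, 7)
5P: (15, 7) + (17, 10). λ = (10 - 7)/(17 - 15) ≡ 3/2 mod 19. 2⁻¹ ≡ 10 (mod 19), so λ ≡ 11.
  x = λ² - 15 - 17 = 121 - 32 ≡ 13; y = λ·(15 - 13) - 7 ≡ 15. → (13, 15)
6P: (13, 15) + (17, 10). λ = (10 - 15)/(17 - 13) ≡ 14/4 mod 19. 4⁻¹ ≡ 5 (mod 19), so λ ≡ 13.
  x = λ² - 13 - 17 = 169 - 30 ≡ 6; y = λ·(13 - 6) - 15 ≡ 0. → (6, 0)
7P: (6, 0) + (17, 10). λ = (10 - 0)/(17 - 6) ≡ 10/11 mod 19. 11⁻¹ ≡ 7 (mod 19), so λ ≡ 13.
  x = λ² - 6 - 17 = 169 - 23 ≡ 13; y = λ·(6 - 13) - 0 ≡ 4. → (13, 4)
8P: (13, 4) + (17, 10). λ = (10 - 4)/(17 - 13) ≡ 6/4 mod 19. 4⁻¹ ≡ 5 (mod 19) since 4·5 = 20 ≡ 1, so λ ≡ 11.
  x = λ² - 13 - 17 = 121 - 30 ≡ 15; y = λ·(13 - 15) - 4 ≡ 12. → (15, 12)
9P: (15, 12) + (17, 10). λ = (10 - 12)/(17 - 15) ≡ 17/2 mod 19. 2⁻¹ ≡ 10 (mod 19), so λ ≡ 18.
  x = λ² - 15 - 17 = 324 - 32 ≡ 7; y = λ·(15 - 7) - 12 ≡ 18. → (7, 18)
10P: (7, 18) + (17, 10). λ = (10 - 18)/(17 - 7) ≡ 11/10 mod 19. 10⁻¹ ≡ 2 (mod 19) since 10·2 = 20 ≡ 1, so λ ≡ 3.
  x = λ² - 7 - 17 = 9 - 24 ≡ 4; y = λ·(7 - 4) - 18 ≡ 10. → (4, 10)
11P: (4, 10) + (17, 10). λ = (10 - 10)/(17 - 4) ≡ 0/13 mod 19. 13⁻¹ ≡ 3 (mod 19), so λ ≡ 0.
  x = λ² - 4 - 17 = 0 - 21 ≡ 17; y = λ·(4 - 17) - 10 ≡ 9. → (17, 9)
12P: (17, 9) + (17, 10): same x and y₁ ≡ -y₂, so the sum is the point at infinity.
12P = the point at infinity, so the order is 12.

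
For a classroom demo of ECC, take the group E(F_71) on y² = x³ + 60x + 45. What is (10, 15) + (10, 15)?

(53, 37)

tangent at (10, 15): λ = (3·10² + 60)/(2·15) ≡ 5/30. 30⁻¹ ≡ 45 (mod 71), so λ ≡ 5·45 ≡ 12.
  x = λ² - 10 - 10 = 144 - 20 ≡ 53; y = λ·(10 - 53) - 15 ≡ 37. → (53, 37)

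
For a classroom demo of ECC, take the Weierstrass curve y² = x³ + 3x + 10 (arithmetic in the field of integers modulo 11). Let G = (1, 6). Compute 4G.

Double-and-add on 4 = (100)₂. Start with G = (1, 6) for the leading 1-bit.
double: tangent at (1, 6): λ = (3·1² + 3)/(2·6) ≡ 6/1. 1⁻¹ ≡ 1 (mod 11), so λ ≡ 6·1 ≡ 6.
  x = λ² - 1 - 1 = 36 - 2 ≡ 1; y = λ·(1 - 1) - 6 ≡ 5. → (1, 5)
double: tangent at (1, 5): λ = (3·1² + 3)/(2·5) ≡ 6/10. 10⁻¹ ≡ 10 (mod 11) since 10·10 = 100 ≡ 1, so λ ≡ 6·10 ≡ 5.
  x = λ² - 1 - 1 = 25 - 2 ≡ 1; y = λ·(1 - 1) - 5 ≡ 6. → (1, 6)

(1, 6)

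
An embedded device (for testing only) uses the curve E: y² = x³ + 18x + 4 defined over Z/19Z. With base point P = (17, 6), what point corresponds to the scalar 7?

Double-and-add on 7 = (111)₂. Start with P = (17, 6) for the leading 1-bit.
double: tangent at (17, 6): λ = (3·17² + 18)/(2·6) ≡ 11/12. 12⁻¹ ≡ 8 (mod 19), so λ ≡ 11·8 ≡ 12.
  x = λ² - 17 - 17 = 144 - 34 ≡ 15; y = λ·(17 - 15) - 6 ≡ 18. → (15, 18)
add P: (15, 18) + (17, 6). λ = (6 - 18)/(17 - 15) ≡ 7/2 mod 19. 2⁻¹ ≡ 10 (mod 19) since 2·10 = 20 ≡ 1, so λ ≡ 13.
  x = λ² - 15 - 17 = 169 - 32 ≡ 4; y = λ·(15 - 4) - 18 ≡ 11. → (4, 11)
double: tangent at (4, 11): λ = (3·4² + 18)/(2·11) ≡ 9/3. 3⁻¹ ≡ 13 (mod 19) since 3·13 = 39 ≡ 1, so λ ≡ 9·13 ≡ 3.
  x = λ² - 4 - 4 = 9 - 8 ≡ 1; y = λ·(4 - 1) - 11 ≡ 17. → (1, 17)
add P: (1, 17) + (17, 6). λ = (6 - 17)/(17 - 1) ≡ 8/16 mod 19. 16⁻¹ ≡ 6 (mod 19), so λ ≡ 10.
  x = λ² - 1 - 17 = 100 - 18 ≡ 6; y = λ·(1 - 6) - 17 ≡ 9. → (6, 9)

(6, 9)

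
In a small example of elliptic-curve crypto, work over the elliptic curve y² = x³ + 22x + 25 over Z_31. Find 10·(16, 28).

(8, 0)

Write Q = (16, 28).
Double-and-add on 10 = (1010)₂. Start with Q = (16, 28) for the leading 1-bit.
double: tangent at (16, 28): λ = (3·16² + 22)/(2·28) ≡ 15/25. 25⁻¹ ≡ 5 (mod 31) since 25·5 = 125 ≡ 1, so λ ≡ 15·5 ≡ 13.
  x = λ² - 16 - 16 = 169 - 32 ≡ 13; y = λ·(16 - 13) - 28 ≡ 11. → (13, 11)
double: tangent at (13, 11): λ = (3·13² + 22)/(2·11) ≡ 2/22. 22⁻¹ ≡ 24 (mod 31) since 22·24 = 528 ≡ 1, so λ ≡ 2·24 ≡ 17.
  x = λ² - 13 - 13 = 289 - 26 ≡ 15; y = λ·(13 - 15) - 11 ≡ 17. → (15, 17)
add Q: (15, 17) + (16, 28). λ = (28 - 17)/(16 - 15) ≡ 11/1 mod 31. 1⁻¹ ≡ 1 (mod 31), so λ ≡ 11.
  x = λ² - 15 - 16 = 121 - 31 ≡ 28; y = λ·(15 - 28) - 17 ≡ 26. → (28, 26)
double: tangent at (28, 26): λ = (3·28² + 22)/(2·26) ≡ 18/21. 21⁻¹ ≡ 3 (mod 31), so λ ≡ 18·3 ≡ 23.
  x = λ² - 28 - 28 = 529 - 56 ≡ 8; y = λ·(28 - 8) - 26 ≡ 0. → (8, 0)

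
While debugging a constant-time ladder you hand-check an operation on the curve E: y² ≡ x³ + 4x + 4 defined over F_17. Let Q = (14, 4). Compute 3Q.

(13, 14)

Repeated addition: build up to 3Q.
2Q: tangent at (14, 4): λ = (3·14² + 4)/(2·4) ≡ 14/8. 8⁻¹ ≡ 15 (mod 17) since 8·15 = 120 ≡ 1, so λ ≡ 14·15 ≡ 6.
  x = λ² - 14 - 14 = 36 - 28 ≡ 8; y = λ·(14 - 8) - 4 ≡ 15. → (8, 15)
3Q: (8, 15) + (14, 4). λ = (4 - 15)/(14 - 8) ≡ 6/6 mod 17. 6⁻¹ ≡ 3 (mod 17), so λ ≡ 1.
  x = λ² - 8 - 14 = 1 - 22 ≡ 13; y = λ·(8 - 13) - 15 ≡ 14. → (13, 14)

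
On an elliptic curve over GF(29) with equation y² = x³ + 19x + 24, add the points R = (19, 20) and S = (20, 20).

(19, 20) + (20, 20). λ = (20 - 20)/(20 - 19) ≡ 0/1 mod 29. 1⁻¹ ≡ 1 (mod 29), so λ ≡ 0.
  x = λ² - 19 - 20 = 0 - 39 ≡ 19; y = λ·(19 - 19) - 20 ≡ 9. → (19, 9)

(19, 9)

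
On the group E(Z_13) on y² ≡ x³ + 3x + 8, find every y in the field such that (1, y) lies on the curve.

5, 8

x³ + 3x + 8 = 12 ≡ 12 (mod 13).
Square roots of 12 mod 13: 5 and 8 (since 5² = 25 ≡ 12).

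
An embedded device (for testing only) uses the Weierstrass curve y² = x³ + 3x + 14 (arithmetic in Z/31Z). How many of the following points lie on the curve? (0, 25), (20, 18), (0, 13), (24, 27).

(0, 25): 25² ≡ 5, rhs ≡ 14 → off.
(20, 18): 18² ≡ 14, rhs ≡ 14 → on.
(0, 13): 13² ≡ 14, rhs ≡ 14 → on.
(24, 27): 27² ≡ 16, rhs ≡ 22 → off.

2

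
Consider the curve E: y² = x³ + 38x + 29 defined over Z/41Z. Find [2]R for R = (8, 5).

(21, 24)

tangent at (8, 5): λ = (3·8² + 38)/(2·5) ≡ 25/10. 10⁻¹ ≡ 37 (mod 41) since 10·37 = 370 ≡ 1, so λ ≡ 25·37 ≡ 23.
  x = λ² - 8 - 8 = 529 - 16 ≡ 21; y = λ·(8 - 21) - 5 ≡ 24. → (21, 24)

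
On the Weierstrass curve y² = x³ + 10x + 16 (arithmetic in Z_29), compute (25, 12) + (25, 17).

O

The two points share x = 25 and their y-coordinates satisfy 12 + 17 ≡ 0 (mod 29), so they are inverses. Their sum is O.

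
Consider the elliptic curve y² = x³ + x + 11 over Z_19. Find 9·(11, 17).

(11, 17)

Write G = (11, 17).
Repeated addition: build up to 9G.
2G: tangent at (11, 17): λ = (3·11² + 1)/(2·17) ≡ 3/15. 15⁻¹ ≡ 14 (mod 19) since 15·14 = 210 ≡ 1, so λ ≡ 3·14 ≡ 4.
  x = λ² - 11 - 11 = 16 - 22 ≡ 13; y = λ·(11 - 13) - 17 ≡ 13. → (13, 13)
3G: (13, 13) + (11, 17). λ = (17 - 13)/(11 - 13) ≡ 4/17 mod 19. 17⁻¹ ≡ 9 (mod 19) since 17·9 = 153 ≡ 1, so λ ≡ 17.
  x = λ² - 13 - 11 = 289 - 24 ≡ 18; y = λ·(13 - 18) - 13 ≡ 16. → (18, 16)
4G: (18, 16) + (11, 17). λ = (17 - 16)/(11 - 18) ≡ 1/12 mod 19. 12⁻¹ ≡ 8 (mod 19) since 12·8 = 96 ≡ 1, so λ ≡ 8.
  x = λ² - 18 - 11 = 64 - 29 ≡ 16; y = λ·(18 - 16) - 16 ≡ 0. → (16, 0)
5G: (16, 0) + (11, 17). λ = (17 - 0)/(11 - 16) ≡ 17/14 mod 19. 14⁻¹ ≡ 15 (mod 19) since 14·15 = 210 ≡ 1, so λ ≡ 8.
  x = λ² - 16 - 11 = 64 - 27 ≡ 18; y = λ·(16 - 18) - 0 ≡ 3. → (18, 3)
6G: (18, 3) + (11, 17). λ = (17 - 3)/(11 - 18) ≡ 14/12 mod 19. 12⁻¹ ≡ 8 (mod 19) since 12·8 = 96 ≡ 1, so λ ≡ 17.
  x = λ² - 18 - 11 = 289 - 29 ≡ 13; y = λ·(18 - 13) - 3 ≡ 6. → (13, 6)
7G: (13, 6) + (11, 17). λ = (17 - 6)/(11 - 13) ≡ 11/17 mod 19. 17⁻¹ ≡ 9 (mod 19), so λ ≡ 4.
  x = λ² - 13 - 11 = 16 - 24 ≡ 11; y = λ·(13 - 11) - 6 ≡ 2. → (11, 2)
8G: (11, 2) + (11, 17): same x and y₁ ≡ -y₂, so the sum is ∞.
9G: ∞ + (11, 17) = (11, 17) (identity).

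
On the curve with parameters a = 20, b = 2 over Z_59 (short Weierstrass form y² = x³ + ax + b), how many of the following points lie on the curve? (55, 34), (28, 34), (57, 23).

(55, 34): 34² ≡ 35, rhs ≡ 35 → on.
(28, 34): 34² ≡ 35, rhs ≡ 35 → on.
(57, 23): 23² ≡ 57, rhs ≡ 13 → off.

2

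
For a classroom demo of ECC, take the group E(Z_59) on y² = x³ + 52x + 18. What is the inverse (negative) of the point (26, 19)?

(26, 40)

-(26, 19) = (26, -19 mod 59) = (26, 40).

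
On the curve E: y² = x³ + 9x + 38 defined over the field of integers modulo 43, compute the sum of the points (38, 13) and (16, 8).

(38, 13) + (16, 8). λ = (8 - 13)/(16 - 38) ≡ 38/21 mod 43. 21⁻¹ ≡ 41 (mod 43), so λ ≡ 10.
  x = λ² - 38 - 16 = 100 - 54 ≡ 3; y = λ·(38 - 3) - 13 ≡ 36. → (3, 36)

(3, 36)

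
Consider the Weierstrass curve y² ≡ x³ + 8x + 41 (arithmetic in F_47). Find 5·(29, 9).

(22, 33)

Write G = (29, 9).
Double-and-add on 5 = (101)₂. Start with G = (29, 9) for the leading 1-bit.
double: tangent at (29, 9): λ = (3·29² + 8)/(2·9) ≡ 40/18. 18⁻¹ ≡ 34 (mod 47), so λ ≡ 40·34 ≡ 44.
  x = λ² - 29 - 29 = 1936 - 58 ≡ 45; y = λ·(29 - 45) - 9 ≡ 39. → (45, 39)
double: tangent at (45, 39): λ = (3·45² + 8)/(2·39) ≡ 20/31. 31⁻¹ ≡ 44 (mod 47), so λ ≡ 20·44 ≡ 34.
  x = λ² - 45 - 45 = 1156 - 90 ≡ 32; y = λ·(45 - 32) - 39 ≡ 27. → (32, 27)
add G: (32, 27) + (29, 9). λ = (9 - 27)/(29 - 32) ≡ 29/44 mod 47. 44⁻¹ ≡ 31 (mod 47) since 44·31 = 1364 ≡ 1, so λ ≡ 6.
  x = λ² - 32 - 29 = 36 - 61 ≡ 22; y = λ·(32 - 22) - 27 ≡ 33. → (22, 33)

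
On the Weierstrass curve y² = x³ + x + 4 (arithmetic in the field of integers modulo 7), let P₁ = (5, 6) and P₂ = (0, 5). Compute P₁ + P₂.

(4, 4)

(5, 6) + (0, 5). λ = (5 - 6)/(0 - 5) ≡ 6/2 mod 7. 2⁻¹ ≡ 4 (mod 7), so λ ≡ 3.
  x = λ² - 5 - 0 = 9 - 5 ≡ 4; y = λ·(5 - 4) - 6 ≡ 4. → (4, 4)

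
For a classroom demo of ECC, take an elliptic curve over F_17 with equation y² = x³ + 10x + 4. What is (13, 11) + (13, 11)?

(12, 4)

tangent at (13, 11): λ = (3·13² + 10)/(2·11) ≡ 7/5. 5⁻¹ ≡ 7 (mod 17) since 5·7 = 35 ≡ 1, so λ ≡ 7·7 ≡ 15.
  x = λ² - 13 - 13 = 225 - 26 ≡ 12; y = λ·(13 - 12) - 11 ≡ 4. → (12, 4)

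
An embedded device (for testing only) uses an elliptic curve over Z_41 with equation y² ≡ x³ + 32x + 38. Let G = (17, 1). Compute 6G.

Repeated addition: build up to 6G.
2G: tangent at (17, 1): λ = (3·17² + 32)/(2·1) ≡ 38/2. 2⁻¹ ≡ 21 (mod 41), so λ ≡ 38·21 ≡ 19.
  x = λ² - 17 - 17 = 361 - 34 ≡ 40; y = λ·(17 - 40) - 1 ≡ 13. → (40, 13)
3G: (40, 13) + (17, 1). λ = (1 - 13)/(17 - 40) ≡ 29/18 mod 41. 18⁻¹ ≡ 16 (mod 41), so λ ≡ 13.
  x = λ² - 40 - 17 = 169 - 57 ≡ 30; y = λ·(40 - 30) - 13 ≡ 35. → (30, 35)
4G: (30, 35) + (17, 1). λ = (1 - 35)/(17 - 30) ≡ 7/28 mod 41. 28⁻¹ ≡ 22 (mod 41) since 28·22 = 616 ≡ 1, so λ ≡ 31.
  x = λ² - 30 - 17 = 961 - 47 ≡ 12; y = λ·(30 - 12) - 35 ≡ 31. → (12, 31)
5G: (12, 31) + (17, 1). λ = (1 - 31)/(17 - 12) ≡ 11/5 mod 41. 5⁻¹ ≡ 33 (mod 41) since 5·33 = 165 ≡ 1, so λ ≡ 35.
  x = λ² - 12 - 17 = 1225 - 29 ≡ 7; y = λ·(12 - 7) - 31 ≡ 21. → (7, 21)
6G: (7, 21) + (17, 1). λ = (1 - 21)/(17 - 7) ≡ 21/10 mod 41. 10⁻¹ ≡ 37 (mod 41) since 10·37 = 370 ≡ 1, so λ ≡ 39.
  x = λ² - 7 - 17 = 1521 - 24 ≡ 21; y = λ·(7 - 21) - 21 ≡ 7. → (21, 7)

(21, 7)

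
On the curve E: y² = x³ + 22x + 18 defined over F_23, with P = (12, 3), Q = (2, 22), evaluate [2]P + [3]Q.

First 2P:
Repeated addition: build up to 2P.
2P: tangent at (12, 3): λ = (3·12² + 22)/(2·3) ≡ 17/6. 6⁻¹ ≡ 4 (mod 23), so λ ≡ 17·4 ≡ 22.
  x = λ² - 12 - 12 = 484 - 24 ≡ 0; y = λ·(12 - 0) - 3 ≡ 8. → (0, 8)
2P = (0, 8).
Next 3Q:
Repeated addition: build up to 3Q.
2Q: tangent at (2, 22): λ = (3·2² + 22)/(2·22) ≡ 11/21. 21⁻¹ ≡ 11 (mod 23) since 21·11 = 231 ≡ 1, so λ ≡ 11·11 ≡ 6.
  x = λ² - 2 - 2 = 36 - 4 ≡ 9; y = λ·(2 - 9) - 22 ≡ 5. → (9, 5)
3Q: (9, 5) + (2, 22). λ = (22 - 5)/(2 - 9) ≡ 17/16 mod 23. 16⁻¹ ≡ 13 (mod 23) since 16·13 = 208 ≡ 1, so λ ≡ 14.
  x = λ² - 9 - 2 = 196 - 11 ≡ 1; y = λ·(9 - 1) - 5 ≡ 15. → (1, 15)
3Q = (1, 15).
Finally 2P + 3Q:
(0, 8) + (1, 15). λ = (15 - 8)/(1 - 0) ≡ 7/1 mod 23. 1⁻¹ ≡ 1 (mod 23) since 1·1 = 1 ≡ 1, so λ ≡ 7.
  x = λ² - 0 - 1 = 49 - 1 ≡ 2; y = λ·(0 - 2) - 8 ≡ 1. → (2, 1)

(2, 1)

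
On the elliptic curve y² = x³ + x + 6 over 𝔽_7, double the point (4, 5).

(6, 2)

tangent at (4, 5): λ = (3·4² + 1)/(2·5) ≡ 0/3. 3⁻¹ ≡ 5 (mod 7) since 3·5 = 15 ≡ 1, so λ ≡ 0·5 ≡ 0.
  x = λ² - 4 - 4 = 0 - 8 ≡ 6; y = λ·(4 - 6) - 5 ≡ 2. → (6, 2)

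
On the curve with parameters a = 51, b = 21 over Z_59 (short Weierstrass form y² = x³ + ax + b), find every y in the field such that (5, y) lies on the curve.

x³ + 51x + 21 = 401 ≡ 47 (mod 59).
47 is a non-residue mod 59; no y exists.

none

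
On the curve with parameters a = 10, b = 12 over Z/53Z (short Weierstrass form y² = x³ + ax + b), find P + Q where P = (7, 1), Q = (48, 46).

(7, 1) + (48, 46). λ = (46 - 1)/(48 - 7) ≡ 45/41 mod 53. 41⁻¹ ≡ 22 (mod 53), so λ ≡ 36.
  x = λ² - 7 - 48 = 1296 - 55 ≡ 22; y = λ·(7 - 22) - 1 ≡ 42. → (22, 42)

(22, 42)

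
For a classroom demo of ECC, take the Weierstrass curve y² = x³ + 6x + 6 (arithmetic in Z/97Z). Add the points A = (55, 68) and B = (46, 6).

(55, 68) + (46, 6). λ = (6 - 68)/(46 - 55) ≡ 35/88 mod 97. 88⁻¹ ≡ 43 (mod 97), so λ ≡ 50.
  x = λ² - 55 - 46 = 2500 - 101 ≡ 71; y = λ·(55 - 71) - 68 ≡ 5. → (71, 5)

(71, 5)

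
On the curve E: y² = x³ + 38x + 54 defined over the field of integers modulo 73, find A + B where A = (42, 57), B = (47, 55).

(42, 57) + (47, 55). λ = (55 - 57)/(47 - 42) ≡ 71/5 mod 73. 5⁻¹ ≡ 44 (mod 73) since 5·44 = 220 ≡ 1, so λ ≡ 58.
  x = λ² - 42 - 47 = 3364 - 89 ≡ 63; y = λ·(42 - 63) - 57 ≡ 39. → (63, 39)

(63, 39)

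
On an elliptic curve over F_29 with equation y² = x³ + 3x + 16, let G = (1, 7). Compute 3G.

(3, 20)

Repeated addition: build up to 3G.
2G: tangent at (1, 7): λ = (3·1² + 3)/(2·7) ≡ 6/14. 14⁻¹ ≡ 27 (mod 29), so λ ≡ 6·27 ≡ 17.
  x = λ² - 1 - 1 = 289 - 2 ≡ 26; y = λ·(1 - 26) - 7 ≡ 3. → (26, 3)
3G: (26, 3) + (1, 7). λ = (7 - 3)/(1 - 26) ≡ 4/4 mod 29. 4⁻¹ ≡ 22 (mod 29), so λ ≡ 1.
  x = λ² - 26 - 1 = 1 - 27 ≡ 3; y = λ·(26 - 3) - 3 ≡ 20. → (3, 20)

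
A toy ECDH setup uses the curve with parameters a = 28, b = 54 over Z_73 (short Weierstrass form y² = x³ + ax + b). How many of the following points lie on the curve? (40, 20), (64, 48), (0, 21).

(40, 20): 20² ≡ 35, rhs ≡ 58 → off.
(64, 48): 48² ≡ 41, rhs ≡ 22 → off.
(0, 21): 21² ≡ 3, rhs ≡ 54 → off.

0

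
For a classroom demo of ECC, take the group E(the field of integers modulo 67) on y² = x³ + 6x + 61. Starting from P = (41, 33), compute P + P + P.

Repeated addition: build up to 3P.
2P: tangent at (41, 33): λ = (3·41² + 6)/(2·33) ≡ 24/66. 66⁻¹ ≡ 66 (mod 67), so λ ≡ 24·66 ≡ 43.
  x = λ² - 41 - 41 = 1849 - 82 ≡ 25; y = λ·(41 - 25) - 33 ≡ 52. → (25, 52)
3P: (25, 52) + (41, 33). λ = (33 - 52)/(41 - 25) ≡ 48/16 mod 67. 16⁻¹ ≡ 21 (mod 67) since 16·21 = 336 ≡ 1, so λ ≡ 3.
  x = λ² - 25 - 41 = 9 - 66 ≡ 10; y = λ·(25 - 10) - 52 ≡ 60. → (10, 60)

(10, 60)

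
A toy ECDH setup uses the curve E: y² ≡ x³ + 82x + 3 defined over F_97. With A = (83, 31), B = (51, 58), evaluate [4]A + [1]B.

First 4A:
Double-and-add on 4 = (100)₂. Start with A = (83, 31) for the leading 1-bit.
double: tangent at (83, 31): λ = (3·83² + 82)/(2·31) ≡ 88/62. 62⁻¹ ≡ 36 (mod 97), so λ ≡ 88·36 ≡ 64.
  x = λ² - 83 - 83 = 4096 - 166 ≡ 50; y = λ·(83 - 50) - 31 ≡ 44. → (50, 44)
double: tangent at (50, 44): λ = (3·50² + 82)/(2·44) ≡ 16/88. 88⁻¹ ≡ 43 (mod 97) since 88·43 = 3784 ≡ 1, so λ ≡ 16·43 ≡ 9.
  x = λ² - 50 - 50 = 81 - 100 ≡ 78; y = λ·(50 - 78) - 44 ≡ 92. → (78, 92)
4A = (78, 92).
Finally 4A + B:
(78, 92) + (51, 58). λ = (58 - 92)/(51 - 78) ≡ 63/70 mod 97. 70⁻¹ ≡ 79 (mod 97), so λ ≡ 30.
  x = λ² - 78 - 51 = 900 - 129 ≡ 92; y = λ·(78 - 92) - 92 ≡ 70. → (92, 70)

(92, 70)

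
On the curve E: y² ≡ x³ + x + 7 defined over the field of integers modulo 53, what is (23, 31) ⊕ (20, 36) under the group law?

(23, 31) + (20, 36). λ = (36 - 31)/(20 - 23) ≡ 5/50 mod 53. 50⁻¹ ≡ 35 (mod 53) since 50·35 = 1750 ≡ 1, so λ ≡ 16.
  x = λ² - 23 - 20 = 256 - 43 ≡ 1; y = λ·(23 - 1) - 31 ≡ 3. → (1, 3)

(1, 3)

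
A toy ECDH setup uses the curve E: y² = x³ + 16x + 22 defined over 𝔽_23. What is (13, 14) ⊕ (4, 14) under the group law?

(13, 14) + (4, 14). λ = (14 - 14)/(4 - 13) ≡ 0/14 mod 23. 14⁻¹ ≡ 5 (mod 23), so λ ≡ 0.
  x = λ² - 13 - 4 = 0 - 17 ≡ 6; y = λ·(13 - 6) - 14 ≡ 9. → (6, 9)

(6, 9)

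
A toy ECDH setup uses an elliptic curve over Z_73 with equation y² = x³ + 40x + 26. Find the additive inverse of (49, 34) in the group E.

(49, 39)

-(49, 34) = (49, -34 mod 73) = (49, 39).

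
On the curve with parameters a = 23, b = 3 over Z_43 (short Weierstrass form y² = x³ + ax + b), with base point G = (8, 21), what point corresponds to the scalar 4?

Repeated addition: build up to 4G.
2G: tangent at (8, 21): λ = (3·8² + 23)/(2·21) ≡ 0/42. 42⁻¹ ≡ 42 (mod 43), so λ ≡ 0·42 ≡ 0.
  x = λ² - 8 - 8 = 0 - 16 ≡ 27; y = λ·(8 - 27) - 21 ≡ 22. → (27, 22)
3G: (27, 22) + (8, 21). λ = (21 - 22)/(8 - 27) ≡ 42/24 mod 43. 24⁻¹ ≡ 9 (mod 43), so λ ≡ 34.
  x = λ² - 27 - 8 = 1156 - 35 ≡ 3; y = λ·(27 - 3) - 22 ≡ 20. → (3, 20)
4G: (3, 20) + (8, 21). λ = (21 - 20)/(8 - 3) ≡ 1/5 mod 43. 5⁻¹ ≡ 26 (mod 43) since 5·26 = 130 ≡ 1, so λ ≡ 26.
  x = λ² - 3 - 8 = 676 - 11 ≡ 20; y = λ·(3 - 20) - 20 ≡ 11. → (20, 11)

(20, 11)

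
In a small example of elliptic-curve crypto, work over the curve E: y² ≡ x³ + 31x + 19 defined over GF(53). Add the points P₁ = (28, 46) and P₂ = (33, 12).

(28, 46) + (33, 12). λ = (12 - 46)/(33 - 28) ≡ 19/5 mod 53. 5⁻¹ ≡ 32 (mod 53), so λ ≡ 25.
  x = λ² - 28 - 33 = 625 - 61 ≡ 34; y = λ·(28 - 34) - 46 ≡ 16. → (34, 16)

(34, 16)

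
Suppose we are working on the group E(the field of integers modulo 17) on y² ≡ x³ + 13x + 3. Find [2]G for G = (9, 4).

(3, 1)

tangent at (9, 4): λ = (3·9² + 13)/(2·4) ≡ 1/8. 8⁻¹ ≡ 15 (mod 17), so λ ≡ 1·15 ≡ 15.
  x = λ² - 9 - 9 = 225 - 18 ≡ 3; y = λ·(9 - 3) - 4 ≡ 1. → (3, 1)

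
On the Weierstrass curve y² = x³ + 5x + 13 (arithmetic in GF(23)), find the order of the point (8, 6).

11

2P: tangent at (8, 6): λ = (3·8² + 5)/(2·6) ≡ 13/12. 12⁻¹ ≡ 2 (mod 23), so λ ≡ 13·2 ≡ 3.
  x = λ² - 8 - 8 = 9 - 16 ≡ 16; y = λ·(8 - 16) - 6 ≡ 16. → (16, 16)
3P: (16, 16) + (8, 6). λ = (6 - 16)/(8 - 16) ≡ 13/15 mod 23. 15⁻¹ ≡ 20 (mod 23), so λ ≡ 7.
  x = λ² - 16 - 8 = 49 - 24 ≡ 2; y = λ·(16 - 2) - 16 ≡ 13. → (2, 13)
4P: (2, 13) + (8, 6). λ = (6 - 13)/(8 - 2) ≡ 16/6 mod 23. 6⁻¹ ≡ 4 (mod 23), so λ ≡ 18.
  x = λ² - 2 - 8 = 324 - 10 ≡ 15; y = λ·(2 - 15) - 13 ≡ 6. → (15, 6)
5P: (15, 6) + (8, 6). λ = (6 - 6)/(8 - 15) ≡ 0/16 mod 23. 16⁻¹ ≡ 13 (mod 23), so λ ≡ 0.
  x = λ² - 15 - 8 = 0 - 23 ≡ 0; y = λ·(15 - 0) - 6 ≡ 17. → (0, 17)
6P: (0, 17) + (8, 6). λ = (6 - 17)/(8 - 0) ≡ 12/8 mod 23. 8⁻¹ ≡ 3 (mod 23), so λ ≡ 13.
  x = λ² - 0 - 8 = 169 - 8 ≡ 0; y = λ·(0 - 0) - 17 ≡ 6. → (0, 6)
7P: (0, 6) + (8, 6). λ = (6 - 6)/(8 - 0) ≡ 0/8 mod 23. 8⁻¹ ≡ 3 (mod 23) since 8·3 = 24 ≡ 1, so λ ≡ 0.
  x = λ² - 0 - 8 = 0 - 8 ≡ 15; y = λ·(0 - 15) - 6 ≡ 17. → (15, 17)
8P: (15, 17) + (8, 6). λ = (6 - 17)/(8 - 15) ≡ 12/16 mod 23. 16⁻¹ ≡ 13 (mod 23) since 16·13 = 208 ≡ 1, so λ ≡ 18.
  x = λ² - 15 - 8 = 324 - 23 ≡ 2; y = λ·(15 - 2) - 17 ≡ 10. → (2, 10)
9P: (2, 10) + (8, 6). λ = (6 - 10)/(8 - 2) ≡ 19/6 mod 23. 6⁻¹ ≡ 4 (mod 23), so λ ≡ 7.
  x = λ² - 2 - 8 = 49 - 10 ≡ 16; y = λ·(2 - 16) - 10 ≡ 7. → (16, 7)
10P: (16, 7) + (8, 6). λ = (6 - 7)/(8 - 16) ≡ 22/15 mod 23. 15⁻¹ ≡ 20 (mod 23) since 15·20 = 300 ≡ 1, so λ ≡ 3.
  x = λ² - 16 - 8 = 9 - 24 ≡ 8; y = λ·(16 - 8) - 7 ≡ 17. → (8, 17)
11P: (8, 17) + (8, 6): same x and y₁ ≡ -y₂, so the sum is O.
11P = O, so the order is 11.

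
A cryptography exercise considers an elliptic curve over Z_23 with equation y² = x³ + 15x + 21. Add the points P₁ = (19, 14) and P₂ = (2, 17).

(8, 3)

(19, 14) + (2, 17). λ = (17 - 14)/(2 - 19) ≡ 3/6 mod 23. 6⁻¹ ≡ 4 (mod 23), so λ ≡ 12.
  x = λ² - 19 - 2 = 144 - 21 ≡ 8; y = λ·(19 - 8) - 14 ≡ 3. → (8, 3)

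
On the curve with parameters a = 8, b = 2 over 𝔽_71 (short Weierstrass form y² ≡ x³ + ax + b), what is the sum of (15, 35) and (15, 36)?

The two points share x = 15 and their y-coordinates satisfy 35 + 36 ≡ 0 (mod 71), so they are inverses. Their sum is ∞.

O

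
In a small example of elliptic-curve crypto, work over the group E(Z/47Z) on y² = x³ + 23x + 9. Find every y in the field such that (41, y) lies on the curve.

none

x³ + 23x + 9 = 69873 ≡ 31 (mod 47).
31 is a non-residue mod 47; no y exists.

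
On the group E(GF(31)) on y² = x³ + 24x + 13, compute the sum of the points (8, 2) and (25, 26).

(8, 2) + (25, 26). λ = (26 - 2)/(25 - 8) ≡ 24/17 mod 31. 17⁻¹ ≡ 11 (mod 31) since 17·11 = 187 ≡ 1, so λ ≡ 16.
  x = λ² - 8 - 25 = 256 - 33 ≡ 6; y = λ·(8 - 6) - 2 ≡ 30. → (6, 30)

(6, 30)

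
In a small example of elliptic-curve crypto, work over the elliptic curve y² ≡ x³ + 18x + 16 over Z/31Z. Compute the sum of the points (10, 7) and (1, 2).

(10, 7) + (1, 2). λ = (2 - 7)/(1 - 10) ≡ 26/22 mod 31. 22⁻¹ ≡ 24 (mod 31) since 22·24 = 528 ≡ 1, so λ ≡ 4.
  x = λ² - 10 - 1 = 16 - 11 ≡ 5; y = λ·(10 - 5) - 7 ≡ 13. → (5, 13)

(5, 13)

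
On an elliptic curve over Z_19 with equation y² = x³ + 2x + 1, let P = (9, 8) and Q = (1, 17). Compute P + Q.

(7, 4)

(9, 8) + (1, 17). λ = (17 - 8)/(1 - 9) ≡ 9/11 mod 19. 11⁻¹ ≡ 7 (mod 19) since 11·7 = 77 ≡ 1, so λ ≡ 6.
  x = λ² - 9 - 1 = 36 - 10 ≡ 7; y = λ·(9 - 7) - 8 ≡ 4. → (7, 4)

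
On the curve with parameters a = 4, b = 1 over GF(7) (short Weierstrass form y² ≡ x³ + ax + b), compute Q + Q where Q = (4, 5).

tangent at (4, 5): λ = (3·4² + 4)/(2·5) ≡ 3/3. 3⁻¹ ≡ 5 (mod 7), so λ ≡ 3·5 ≡ 1.
  x = λ² - 4 - 4 = 1 - 8 ≡ 0; y = λ·(4 - 0) - 5 ≡ 6. → (0, 6)

(0, 6)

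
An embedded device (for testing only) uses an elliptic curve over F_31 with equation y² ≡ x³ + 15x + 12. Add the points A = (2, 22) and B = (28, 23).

(6, 16)

(2, 22) + (28, 23). λ = (23 - 22)/(28 - 2) ≡ 1/26 mod 31. 26⁻¹ ≡ 6 (mod 31) since 26·6 = 156 ≡ 1, so λ ≡ 6.
  x = λ² - 2 - 28 = 36 - 30 ≡ 6; y = λ·(2 - 6) - 22 ≡ 16. → (6, 16)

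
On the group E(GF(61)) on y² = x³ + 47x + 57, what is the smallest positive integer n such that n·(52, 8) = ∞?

2P: tangent at (52, 8): λ = (3·52² + 47)/(2·8) ≡ 46/16. 16⁻¹ ≡ 42 (mod 61) since 16·42 = 672 ≡ 1, so λ ≡ 46·42 ≡ 41.
  x = λ² - 52 - 52 = 1681 - 104 ≡ 52; y = λ·(52 - 52) - 8 ≡ 53. → (52, 53)
3P: (52, 53) + (52, 8): same x and y₁ ≡ -y₂, so the sum is ∞.
3P = ∞, so the order is 3.

3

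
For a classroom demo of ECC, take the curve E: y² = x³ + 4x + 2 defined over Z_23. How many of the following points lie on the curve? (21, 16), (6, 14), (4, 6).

(21, 16): 16² ≡ 3, rhs ≡ 9 → off.
(6, 14): 14² ≡ 12, rhs ≡ 12 → on.
(4, 6): 6² ≡ 13, rhs ≡ 13 → on.

2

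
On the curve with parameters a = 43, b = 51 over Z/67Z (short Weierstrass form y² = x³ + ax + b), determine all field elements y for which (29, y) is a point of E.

19, 48

x³ + 43x + 51 = 25687 ≡ 26 (mod 67).
Square roots of 26 mod 67: 19 and 48 (since 19² = 361 ≡ 26).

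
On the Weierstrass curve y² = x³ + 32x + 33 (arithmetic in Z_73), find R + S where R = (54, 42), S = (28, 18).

(29, 26)

(54, 42) + (28, 18). λ = (18 - 42)/(28 - 54) ≡ 49/47 mod 73. 47⁻¹ ≡ 14 (mod 73), so λ ≡ 29.
  x = λ² - 54 - 28 = 841 - 82 ≡ 29; y = λ·(54 - 29) - 42 ≡ 26. → (29, 26)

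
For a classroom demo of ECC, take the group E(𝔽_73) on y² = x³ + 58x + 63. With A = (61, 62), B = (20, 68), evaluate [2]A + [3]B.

First 2A:
Repeated addition: build up to 2A.
2A: tangent at (61, 62): λ = (3·61² + 58)/(2·62) ≡ 52/51. 51⁻¹ ≡ 63 (mod 73) since 51·63 = 3213 ≡ 1, so λ ≡ 52·63 ≡ 64.
  x = λ² - 61 - 61 = 4096 - 122 ≡ 32; y = λ·(61 - 32) - 62 ≡ 42. → (32, 42)
2A = (32, 42).
Next 3B:
Repeated addition: build up to 3B.
2B: tangent at (20, 68): λ = (3·20² + 58)/(2·68) ≡ 17/63. 63⁻¹ ≡ 51 (mod 73), so λ ≡ 17·51 ≡ 64.
  x = λ² - 20 - 20 = 4096 - 40 ≡ 41; y = λ·(20 - 41) - 68 ≡ 48. → (41, 48)
3B: (41, 48) + (20, 68). λ = (68 - 48)/(20 - 41) ≡ 20/52 mod 73. 52⁻¹ ≡ 66 (mod 73), so λ ≡ 6.
  x = λ² - 41 - 20 = 36 - 61 ≡ 48; y = λ·(41 - 48) - 48 ≡ 56. → (48, 56)
3B = (48, 56).
Finally 2A + 3B:
(32, 42) + (48, 56). λ = (56 - 42)/(48 - 32) ≡ 14/16 mod 73. 16⁻¹ ≡ 32 (mod 73) since 16·32 = 512 ≡ 1, so λ ≡ 10.
  x = λ² - 32 - 48 = 100 - 80 ≡ 20; y = λ·(32 - 20) - 42 ≡ 5. → (20, 5)

(20, 5)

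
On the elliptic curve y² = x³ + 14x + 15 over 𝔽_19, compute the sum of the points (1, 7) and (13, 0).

(6, 7)

(1, 7) + (13, 0). λ = (0 - 7)/(13 - 1) ≡ 12/12 mod 19. 12⁻¹ ≡ 8 (mod 19), so λ ≡ 1.
  x = λ² - 1 - 13 = 1 - 14 ≡ 6; y = λ·(1 - 6) - 7 ≡ 7. → (6, 7)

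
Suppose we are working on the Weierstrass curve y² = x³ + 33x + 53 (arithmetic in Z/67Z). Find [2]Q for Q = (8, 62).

tangent at (8, 62): λ = (3·8² + 33)/(2·62) ≡ 24/57. 57⁻¹ ≡ 20 (mod 67), so λ ≡ 24·20 ≡ 11.
  x = λ² - 8 - 8 = 121 - 16 ≡ 38; y = λ·(8 - 38) - 62 ≡ 10. → (38, 10)

(38, 10)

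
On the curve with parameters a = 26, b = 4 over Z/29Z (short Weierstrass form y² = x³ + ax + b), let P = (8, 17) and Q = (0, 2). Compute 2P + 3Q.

O

First 2P:
Repeated addition: build up to 2P.
2P: tangent at (8, 17): λ = (3·8² + 26)/(2·17) ≡ 15/5. 5⁻¹ ≡ 6 (mod 29), so λ ≡ 15·6 ≡ 3.
  x = λ² - 8 - 8 = 9 - 16 ≡ 22; y = λ·(8 - 22) - 17 ≡ 28. → (22, 28)
2P = (22, 28).
Next 3Q:
Repeated addition: build up to 3Q.
2Q: tangent at (0, 2): λ = (3·0² + 26)/(2·2) ≡ 26/4. 4⁻¹ ≡ 22 (mod 29), so λ ≡ 26·22 ≡ 21.
  x = λ² - 0 - 0 = 441 - 0 ≡ 6; y = λ·(0 - 6) - 2 ≡ 17. → (6, 17)
3Q: (6, 17) + (0, 2). λ = (2 - 17)/(0 - 6) ≡ 14/23 mod 29. 23⁻¹ ≡ 24 (mod 29) since 23·24 = 552 ≡ 1, so λ ≡ 17.
  x = λ² - 6 - 0 = 289 - 6 ≡ 22; y = λ·(6 - 22) - 17 ≡ 1. → (22, 1)
3Q = (22, 1).
Finally 2P + 3Q:
(22, 28) + (22, 1): same x and y₁ ≡ -y₂, so the sum is 𝒪.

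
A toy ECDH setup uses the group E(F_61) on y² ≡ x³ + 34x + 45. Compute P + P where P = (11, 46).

tangent at (11, 46): λ = (3·11² + 34)/(2·46) ≡ 31/31. 31⁻¹ ≡ 2 (mod 61) since 31·2 = 62 ≡ 1, so λ ≡ 31·2 ≡ 1.
  x = λ² - 11 - 11 = 1 - 22 ≡ 40; y = λ·(11 - 40) - 46 ≡ 47. → (40, 47)

(40, 47)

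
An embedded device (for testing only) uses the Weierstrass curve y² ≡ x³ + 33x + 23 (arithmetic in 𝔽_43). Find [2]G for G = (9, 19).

(7, 34)

tangent at (9, 19): λ = (3·9² + 33)/(2·19) ≡ 18/38. 38⁻¹ ≡ 17 (mod 43) since 38·17 = 646 ≡ 1, so λ ≡ 18·17 ≡ 5.
  x = λ² - 9 - 9 = 25 - 18 ≡ 7; y = λ·(9 - 7) - 19 ≡ 34. → (7, 34)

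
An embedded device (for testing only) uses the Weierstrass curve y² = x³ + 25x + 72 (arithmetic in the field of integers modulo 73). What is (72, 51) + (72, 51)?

tangent at (72, 51): λ = (3·72² + 25)/(2·51) ≡ 28/29. 29⁻¹ ≡ 68 (mod 73), so λ ≡ 28·68 ≡ 6.
  x = λ² - 72 - 72 = 36 - 144 ≡ 38; y = λ·(72 - 38) - 51 ≡ 7. → (38, 7)

(38, 7)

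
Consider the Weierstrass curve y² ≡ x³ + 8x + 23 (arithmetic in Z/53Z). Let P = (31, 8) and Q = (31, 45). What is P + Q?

O

The two points share x = 31 and their y-coordinates satisfy 8 + 45 ≡ 0 (mod 53), so they are inverses. Their sum is the point at infinity.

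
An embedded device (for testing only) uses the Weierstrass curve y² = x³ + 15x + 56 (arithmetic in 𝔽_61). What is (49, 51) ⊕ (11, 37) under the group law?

(49, 51) + (11, 37). λ = (37 - 51)/(11 - 49) ≡ 47/23 mod 61. 23⁻¹ ≡ 8 (mod 61) since 23·8 = 184 ≡ 1, so λ ≡ 10.
  x = λ² - 49 - 11 = 100 - 60 ≡ 40; y = λ·(49 - 40) - 51 ≡ 39. → (40, 39)

(40, 39)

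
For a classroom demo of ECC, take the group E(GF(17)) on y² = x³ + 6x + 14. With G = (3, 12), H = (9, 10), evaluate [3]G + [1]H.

First 3G:
Repeated addition: build up to 3G.
2G: tangent at (3, 12): λ = (3·3² + 6)/(2·12) ≡ 16/7. 7⁻¹ ≡ 5 (mod 17), so λ ≡ 16·5 ≡ 12.
  x = λ² - 3 - 3 = 144 - 6 ≡ 2; y = λ·(3 - 2) - 12 ≡ 0. → (2, 0)
3G: (2, 0) + (3, 12). λ = (12 - 0)/(3 - 2) ≡ 12/1 mod 17. 1⁻¹ ≡ 1 (mod 17) since 1·1 = 1 ≡ 1, so λ ≡ 12.
  x = λ² - 2 - 3 = 144 - 5 ≡ 3; y = λ·(2 - 3) - 0 ≡ 5. → (3, 5)
3G = (3, 5).
Finally 3G + H:
(3, 5) + (9, 10). λ = (10 - 5)/(9 - 3) ≡ 5/6 mod 17. 6⁻¹ ≡ 3 (mod 17), so λ ≡ 15.
  x = λ² - 3 - 9 = 225 - 12 ≡ 9; y = λ·(3 - 9) - 5 ≡ 7. → (9, 7)

(9, 7)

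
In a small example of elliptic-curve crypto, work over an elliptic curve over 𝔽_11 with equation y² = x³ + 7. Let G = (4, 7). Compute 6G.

(5, 0)

Double-and-add on 6 = (110)₂. Start with G = (4, 7) for the leading 1-bit.
double: tangent at (4, 7): λ = (3·4² + 0)/(2·7) ≡ 4/3. 3⁻¹ ≡ 4 (mod 11) since 3·4 = 12 ≡ 1, so λ ≡ 4·4 ≡ 5.
  x = λ² - 4 - 4 = 25 - 8 ≡ 6; y = λ·(4 - 6) - 7 ≡ 5. → (6, 5)
add G: (6, 5) + (4, 7). λ = (7 - 5)/(4 - 6) ≡ 2/9 mod 11. 9⁻¹ ≡ 5 (mod 11) since 9·5 = 45 ≡ 1, so λ ≡ 10.
  x = λ² - 6 - 4 = 100 - 10 ≡ 2; y = λ·(6 - 2) - 5 ≡ 2. → (2, 2)
double: tangent at (2, 2): λ = (3·2² + 0)/(2·2) ≡ 1/4. 4⁻¹ ≡ 3 (mod 11), so λ ≡ 1·3 ≡ 3.
  x = λ² - 2 - 2 = 9 - 4 ≡ 5; y = λ·(2 - 5) - 2 ≡ 0. → (5, 0)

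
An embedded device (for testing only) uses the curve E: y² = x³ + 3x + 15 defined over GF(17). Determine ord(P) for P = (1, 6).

8

2P: tangent at (1, 6): λ = (3·1² + 3)/(2·6) ≡ 6/12. 12⁻¹ ≡ 10 (mod 17), so λ ≡ 6·10 ≡ 9.
  x = λ² - 1 - 1 = 81 - 2 ≡ 11; y = λ·(1 - 11) - 6 ≡ 6. → (11, 6)
3P: (11, 6) + (1, 6). λ = (6 - 6)/(1 - 11) ≡ 0/7 mod 17. 7⁻¹ ≡ 5 (mod 17) since 7·5 = 35 ≡ 1, so λ ≡ 0.
  x = λ² - 11 - 1 = 0 - 12 ≡ 5; y = λ·(11 - 5) - 6 ≡ 11. → (5, 11)
4P: (5, 11) + (1, 6). λ = (6 - 11)/(1 - 5) ≡ 12/13 mod 17. 13⁻¹ ≡ 4 (mod 17), so λ ≡ 14.
  x = λ² - 5 - 1 = 196 - 6 ≡ 3; y = λ·(5 - 3) - 11 ≡ 0. → (3, 0)
5P: (3, 0) + (1, 6). λ = (6 - 0)/(1 - 3) ≡ 6/15 mod 17. 15⁻¹ ≡ 8 (mod 17) since 15·8 = 120 ≡ 1, so λ ≡ 14.
  x = λ² - 3 - 1 = 196 - 4 ≡ 5; y = λ·(3 - 5) - 0 ≡ 6. → (5, 6)
6P: (5, 6) + (1, 6). λ = (6 - 6)/(1 - 5) ≡ 0/13 mod 17. 13⁻¹ ≡ 4 (mod 17) since 13·4 = 52 ≡ 1, so λ ≡ 0.
  x = λ² - 5 - 1 = 0 - 6 ≡ 11; y = λ·(5 - 11) - 6 ≡ 11. → (11, 11)
7P: (11, 11) + (1, 6). λ = (6 - 11)/(1 - 11) ≡ 12/7 mod 17. 7⁻¹ ≡ 5 (mod 17), so λ ≡ 9.
  x = λ² - 11 - 1 = 81 - 12 ≡ 1; y = λ·(11 - 1) - 11 ≡ 11. → (1, 11)
8P: (1, 11) + (1, 6): same x and y₁ ≡ -y₂, so the sum is O.
8P = O, so the order is 8.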